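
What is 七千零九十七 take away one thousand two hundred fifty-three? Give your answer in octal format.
Convert 七千零九十七 (Chinese numeral) → 7×1000 + 9×10 + 7 = 7097 (decimal)
Convert one thousand two hundred fifty-three (English words) → 1×1000 + 2×100 + 53 = 1253 (decimal)
Compute 7097 - 1253 = 5844
Convert 5844 (decimal) → 5844 = 1×4096 + 3×512 + 3×64 + 2×8 + 4 → 0o13324 (octal)
0o13324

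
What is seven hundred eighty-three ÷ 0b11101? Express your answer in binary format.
Convert seven hundred eighty-three (English words) → 7×100 + 83 = 783 (decimal)
Convert 0b11101 (binary) → 16 + 8 + 4 + 1 = 29 (decimal)
Compute 783 ÷ 29 = 27
Convert 27 (decimal) → 27 = 16 + 8 + 2 + 1 → 0b11011 (binary)
0b11011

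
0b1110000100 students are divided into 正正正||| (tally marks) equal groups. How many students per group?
Convert 0b1110000100 (binary) → 512 + 256 + 128 + 4 = 900 (decimal)
Convert 正正正||| (tally marks) → 5 + 5 + 5 + 3 = 18 (decimal)
Compute 900 ÷ 18 = 50
50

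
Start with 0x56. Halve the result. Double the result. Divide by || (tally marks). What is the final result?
Convert 0x56 (hexadecimal) → 5×16 + 6 = 86 (decimal)
Start: 86
86 ÷ 2 = 43
43 × 2 = 86
Convert || (tally marks) → 2 (decimal)
86 ÷ 2 = 43
43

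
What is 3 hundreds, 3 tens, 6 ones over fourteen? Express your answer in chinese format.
Convert 3 hundreds, 3 tens, 6 ones (place-value notation) → 3×100 + 3×10 + 6 = 336 (decimal)
Convert fourteen (English words) → 14 (decimal)
Compute 336 ÷ 14 = 24
Convert 24 (decimal) → 24 = 2×10 + 4 → 二十四 (Chinese numeral)
二十四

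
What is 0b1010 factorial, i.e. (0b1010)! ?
Convert 0b1010 (binary) → 8 + 2 = 10 (decimal)
Compute 10! = 3628800
3628800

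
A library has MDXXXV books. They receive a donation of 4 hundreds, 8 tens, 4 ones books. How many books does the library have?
Convert MDXXXV (Roman numeral) → 1000 + 500 + 10 + 10 + 10 + 5 = 1535 (decimal)
Convert 4 hundreds, 8 tens, 4 ones (place-value notation) → 4×100 + 8×10 + 4 = 484 (decimal)
Compute 1535 + 484 = 2019
2019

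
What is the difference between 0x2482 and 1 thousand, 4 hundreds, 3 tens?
Convert 0x2482 (hexadecimal) → 2×4096 + 4×256 + 8×16 + 2 = 9346 (decimal)
Convert 1 thousand, 4 hundreds, 3 tens (place-value notation) → 1×1000 + 4×100 + 3×10 = 1430 (decimal)
Difference: |9346 - 1430| = 7916
7916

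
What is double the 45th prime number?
The 45th prime number = 197
Compute 197 × 2 = 394
394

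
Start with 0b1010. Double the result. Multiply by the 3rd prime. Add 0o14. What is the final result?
Convert 0b1010 (binary) → 8 + 2 = 10 (decimal)
Start: 10
10 × 2 = 20
Convert the 3rd prime (prime index) → 5 (decimal)
20 × 5 = 100
Convert 0o14 (octal) → 1×8 + 4 = 12 (decimal)
100 + 12 = 112
112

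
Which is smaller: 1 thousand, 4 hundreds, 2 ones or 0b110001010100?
Convert 1 thousand, 4 hundreds, 2 ones (place-value notation) → 1×1000 + 4×100 + 2 = 1402 (decimal)
Convert 0b110001010100 (binary) → 2048 + 1024 + 64 + 16 + 4 = 3156 (decimal)
Compare 1402 vs 3156: smaller = 1402
1402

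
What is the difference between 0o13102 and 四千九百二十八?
Convert 0o13102 (octal) → 1×4096 + 3×512 + 1×64 + 2 = 5698 (decimal)
Convert 四千九百二十八 (Chinese numeral) → 4×1000 + 9×100 + 2×10 + 8 = 4928 (decimal)
Difference: |5698 - 4928| = 770
770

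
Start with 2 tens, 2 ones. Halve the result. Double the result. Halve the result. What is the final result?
Convert 2 tens, 2 ones (place-value notation) → 2×10 + 2 = 22 (decimal)
Start: 22
22 ÷ 2 = 11
11 × 2 = 22
22 ÷ 2 = 11
11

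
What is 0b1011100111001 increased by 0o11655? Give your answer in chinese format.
Convert 0b1011100111001 (binary) → 4096 + 1024 + 512 + 256 + 32 + 16 + 8 + 1 = 5945 (decimal)
Convert 0o11655 (octal) → 1×4096 + 1×512 + 6×64 + 5×8 + 5 = 5037 (decimal)
Compute 5945 + 5037 = 10982
Convert 10982 (decimal) → 10982 = 1×10000 + 9×100 + 8×10 + 2 → 一万零九百八十二 (Chinese numeral)
一万零九百八十二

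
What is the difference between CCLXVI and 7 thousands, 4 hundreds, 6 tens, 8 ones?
Convert CCLXVI (Roman numeral) → 100 + 100 + 50 + 10 + 5 + 1 = 266 (decimal)
Convert 7 thousands, 4 hundreds, 6 tens, 8 ones (place-value notation) → 7×1000 + 4×100 + 6×10 + 8 = 7468 (decimal)
Difference: |266 - 7468| = 7202
7202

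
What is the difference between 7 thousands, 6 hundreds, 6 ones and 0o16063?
Convert 7 thousands, 6 hundreds, 6 ones (place-value notation) → 7×1000 + 6×100 + 6 = 7606 (decimal)
Convert 0o16063 (octal) → 1×4096 + 6×512 + 6×8 + 3 = 7219 (decimal)
Difference: |7606 - 7219| = 387
387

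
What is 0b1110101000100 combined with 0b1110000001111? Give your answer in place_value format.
Convert 0b1110101000100 (binary) → 4096 + 2048 + 1024 + 256 + 64 + 4 = 7492 (decimal)
Convert 0b1110000001111 (binary) → 4096 + 2048 + 1024 + 8 + 4 + 2 + 1 = 7183 (decimal)
Compute 7492 + 7183 = 14675
Convert 14675 (decimal) → 14675 = 14×1000 + 6×100 + 7×10 + 5 → 14 thousands, 6 hundreds, 7 tens, 5 ones (place-value notation)
14 thousands, 6 hundreds, 7 tens, 5 ones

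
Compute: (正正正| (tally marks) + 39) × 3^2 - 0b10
Convert 正正正| (tally marks) → 5 + 5 + 5 + 1 = 16 (decimal)
Convert 3^2 (power) → 9 (decimal)
Convert 0b10 (binary) → 2 (decimal)
Expression in decimal: (16 + 39) × 9 - 2
Parentheses first: 16 + 39 = 55
Multiply: 55 × 9 = 495
Subtract: 495 - 2 = 493
493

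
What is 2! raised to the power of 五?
Convert 2! (factorial) → 2 (decimal)
Convert 五 (Chinese numeral) → 5 (decimal)
Compute 2 ^ 5 = 32
32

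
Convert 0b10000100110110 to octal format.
Convert 0b10000100110110 (binary) → 8192 + 256 + 32 + 16 + 4 + 2 = 8502 (decimal)
Convert 8502 (decimal) → 8502 = 2×4096 + 4×64 + 6×8 + 6 → 0o20466 (octal)
0o20466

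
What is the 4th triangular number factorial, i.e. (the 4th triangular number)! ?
Convert the 4th triangular number (triangular index) → 4×5/2 = 10 (decimal)
Compute 10! = 3628800
3628800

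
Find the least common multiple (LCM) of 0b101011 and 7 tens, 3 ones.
Convert 0b101011 (binary) → 32 + 8 + 2 + 1 = 43 (decimal)
Convert 7 tens, 3 ones (place-value notation) → 7×10 + 3 = 73 (decimal)
Compute lcm(43, 73) = 3139
3139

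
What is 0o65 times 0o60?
Convert 0o65 (octal) → 6×8 + 5 = 53 (decimal)
Convert 0o60 (octal) → 6×8 = 48 (decimal)
Compute 53 × 48 = 2544
2544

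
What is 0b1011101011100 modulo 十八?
Convert 0b1011101011100 (binary) → 4096 + 1024 + 512 + 256 + 64 + 16 + 8 + 4 = 5980 (decimal)
Convert 十八 (Chinese numeral) → 1×10 + 8 = 18 (decimal)
Compute 5980 mod 18 = 4
4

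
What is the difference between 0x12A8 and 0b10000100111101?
Convert 0x12A8 (hexadecimal) → 1×4096 + 2×256 + 10×16 + 8 = 4776 (decimal)
Convert 0b10000100111101 (binary) → 8192 + 256 + 32 + 16 + 8 + 4 + 1 = 8509 (decimal)
Difference: |4776 - 8509| = 3733
3733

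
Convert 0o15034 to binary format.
Convert 0o15034 (octal) → 1×4096 + 5×512 + 3×8 + 4 = 6684 (decimal)
Convert 6684 (decimal) → 6684 = 4096 + 2048 + 512 + 16 + 8 + 4 → 0b1101000011100 (binary)
0b1101000011100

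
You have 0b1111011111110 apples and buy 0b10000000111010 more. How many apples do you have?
Convert 0b1111011111110 (binary) → 4096 + 2048 + 1024 + 512 + 128 + 64 + 32 + 16 + 8 + 4 + 2 = 7934 (decimal)
Convert 0b10000000111010 (binary) → 8192 + 32 + 16 + 8 + 2 = 8250 (decimal)
Compute 7934 + 8250 = 16184
16184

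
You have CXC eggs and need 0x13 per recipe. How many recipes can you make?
Convert CXC (Roman numeral) → 100 + 90 = 190 (decimal)
Convert 0x13 (hexadecimal) → 1×16 + 3 = 19 (decimal)
Compute 190 ÷ 19 = 10
10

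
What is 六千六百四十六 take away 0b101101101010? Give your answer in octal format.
Convert 六千六百四十六 (Chinese numeral) → 6×1000 + 6×100 + 4×10 + 6 = 6646 (decimal)
Convert 0b101101101010 (binary) → 2048 + 512 + 256 + 64 + 32 + 8 + 2 = 2922 (decimal)
Compute 6646 - 2922 = 3724
Convert 3724 (decimal) → 3724 = 7×512 + 2×64 + 1×8 + 4 → 0o7214 (octal)
0o7214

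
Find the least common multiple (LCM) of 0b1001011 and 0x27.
Convert 0b1001011 (binary) → 64 + 8 + 2 + 1 = 75 (decimal)
Convert 0x27 (hexadecimal) → 2×16 + 7 = 39 (decimal)
Compute lcm(75, 39) = 975
975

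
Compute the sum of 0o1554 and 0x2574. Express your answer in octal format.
Convert 0o1554 (octal) → 1×512 + 5×64 + 5×8 + 4 = 876 (decimal)
Convert 0x2574 (hexadecimal) → 2×4096 + 5×256 + 7×16 + 4 = 9588 (decimal)
Compute 876 + 9588 = 10464
Convert 10464 (decimal) → 10464 = 2×4096 + 4×512 + 3×64 + 4×8 → 0o24340 (octal)
0o24340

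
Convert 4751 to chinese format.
Convert 4751 (decimal) → 4751 = 4×1000 + 7×100 + 5×10 + 1 → 四千七百五十一 (Chinese numeral)
四千七百五十一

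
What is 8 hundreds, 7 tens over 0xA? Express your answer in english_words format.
Convert 8 hundreds, 7 tens (place-value notation) → 8×100 + 7×10 = 870 (decimal)
Convert 0xA (hexadecimal) → 10 (decimal)
Compute 870 ÷ 10 = 87
Convert 87 (decimal) → eighty-seven (English words)
eighty-seven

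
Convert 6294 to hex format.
Convert 6294 (decimal) → 6294 = 1×4096 + 8×256 + 9×16 + 6 → 0x1896 (hexadecimal)
0x1896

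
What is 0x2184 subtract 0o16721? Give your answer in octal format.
Convert 0x2184 (hexadecimal) → 2×4096 + 1×256 + 8×16 + 4 = 8580 (decimal)
Convert 0o16721 (octal) → 1×4096 + 6×512 + 7×64 + 2×8 + 1 = 7633 (decimal)
Compute 8580 - 7633 = 947
Convert 947 (decimal) → 947 = 1×512 + 6×64 + 6×8 + 3 → 0o1663 (octal)
0o1663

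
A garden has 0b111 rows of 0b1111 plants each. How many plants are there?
Convert 0b1111 (binary) → 8 + 4 + 2 + 1 = 15 (decimal)
Convert 0b111 (binary) → 4 + 2 + 1 = 7 (decimal)
Compute 15 × 7 = 105
105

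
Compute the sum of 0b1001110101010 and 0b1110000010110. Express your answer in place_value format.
Convert 0b1001110101010 (binary) → 4096 + 512 + 256 + 128 + 32 + 8 + 2 = 5034 (decimal)
Convert 0b1110000010110 (binary) → 4096 + 2048 + 1024 + 16 + 4 + 2 = 7190 (decimal)
Compute 5034 + 7190 = 12224
Convert 12224 (decimal) → 12224 = 12×1000 + 2×100 + 2×10 + 4 → 12 thousands, 2 hundreds, 2 tens, 4 ones (place-value notation)
12 thousands, 2 hundreds, 2 tens, 4 ones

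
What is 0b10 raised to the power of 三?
Convert 0b10 (binary) → 2 (decimal)
Convert 三 (Chinese numeral) → 3 (decimal)
Compute 2 ^ 3 = 8
8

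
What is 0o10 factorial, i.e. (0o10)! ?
Convert 0o10 (octal) → 1×8 = 8 (decimal)
Compute 8! = 40320
40320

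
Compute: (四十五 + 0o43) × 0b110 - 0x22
Convert 四十五 (Chinese numeral) → 4×10 + 5 = 45 (decimal)
Convert 0o43 (octal) → 4×8 + 3 = 35 (decimal)
Convert 0b110 (binary) → 4 + 2 = 6 (decimal)
Convert 0x22 (hexadecimal) → 2×16 + 2 = 34 (decimal)
Expression in decimal: (45 + 35) × 6 - 34
Parentheses first: 45 + 35 = 80
Multiply: 80 × 6 = 480
Subtract: 480 - 34 = 446
446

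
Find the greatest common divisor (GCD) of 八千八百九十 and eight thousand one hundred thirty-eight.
Convert 八千八百九十 (Chinese numeral) → 8×1000 + 8×100 + 9×10 = 8890 (decimal)
Convert eight thousand one hundred thirty-eight (English words) → 8×1000 + 1×100 + 38 = 8138 (decimal)
Compute gcd(8890, 8138) = 2
2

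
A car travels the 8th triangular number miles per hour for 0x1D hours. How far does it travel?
Convert the 8th triangular number (triangular index) → 8×9/2 = 36 (decimal)
Convert 0x1D (hexadecimal) → 1×16 + 13 = 29 (decimal)
Compute 36 × 29 = 1044
1044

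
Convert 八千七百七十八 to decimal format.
Convert 八千七百七十八 (Chinese numeral) → 8×1000 + 7×100 + 7×10 + 8 = 8778 (decimal)
8778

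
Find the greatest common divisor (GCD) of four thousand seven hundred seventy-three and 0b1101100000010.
Convert four thousand seven hundred seventy-three (English words) → 4×1000 + 7×100 + 73 = 4773 (decimal)
Convert 0b1101100000010 (binary) → 4096 + 2048 + 512 + 256 + 2 = 6914 (decimal)
Compute gcd(4773, 6914) = 1
1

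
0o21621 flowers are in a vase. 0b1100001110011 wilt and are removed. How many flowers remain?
Convert 0o21621 (octal) → 2×4096 + 1×512 + 6×64 + 2×8 + 1 = 9105 (decimal)
Convert 0b1100001110011 (binary) → 4096 + 2048 + 64 + 32 + 16 + 2 + 1 = 6259 (decimal)
Compute 9105 - 6259 = 2846
2846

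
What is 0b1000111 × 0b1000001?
Convert 0b1000111 (binary) → 64 + 4 + 2 + 1 = 71 (decimal)
Convert 0b1000001 (binary) → 64 + 1 = 65 (decimal)
Compute 71 × 65 = 4615
4615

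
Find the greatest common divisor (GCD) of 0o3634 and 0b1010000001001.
Convert 0o3634 (octal) → 3×512 + 6×64 + 3×8 + 4 = 1948 (decimal)
Convert 0b1010000001001 (binary) → 4096 + 1024 + 8 + 1 = 5129 (decimal)
Compute gcd(1948, 5129) = 1
1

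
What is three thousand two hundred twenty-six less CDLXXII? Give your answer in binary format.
Convert three thousand two hundred twenty-six (English words) → 3×1000 + 2×100 + 26 = 3226 (decimal)
Convert CDLXXII (Roman numeral) → 400 + 50 + 10 + 10 + 1 + 1 = 472 (decimal)
Compute 3226 - 472 = 2754
Convert 2754 (decimal) → 2754 = 2048 + 512 + 128 + 64 + 2 → 0b101011000010 (binary)
0b101011000010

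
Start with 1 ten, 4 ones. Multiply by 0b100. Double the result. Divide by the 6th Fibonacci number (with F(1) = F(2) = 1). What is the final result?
Convert 1 ten, 4 ones (place-value notation) → 1×10 + 4 = 14 (decimal)
Start: 14
Convert 0b100 (binary) → 4 (decimal)
14 × 4 = 56
56 × 2 = 112
Convert the 6th Fibonacci number (with F(1) = F(2) = 1) (Fibonacci index) → 1, 1, 2, 3, 5, 8 → 8 (decimal)
112 ÷ 8 = 14
14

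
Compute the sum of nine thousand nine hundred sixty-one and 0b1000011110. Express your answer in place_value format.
Convert nine thousand nine hundred sixty-one (English words) → 9×1000 + 9×100 + 61 = 9961 (decimal)
Convert 0b1000011110 (binary) → 512 + 16 + 8 + 4 + 2 = 542 (decimal)
Compute 9961 + 542 = 10503
Convert 10503 (decimal) → 10503 = 10×1000 + 5×100 + 3 → 10 thousands, 5 hundreds, 3 ones (place-value notation)
10 thousands, 5 hundreds, 3 ones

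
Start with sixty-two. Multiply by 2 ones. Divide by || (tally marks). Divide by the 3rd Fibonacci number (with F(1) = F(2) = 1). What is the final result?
Convert sixty-two (English words) → 62 (decimal)
Start: 62
Convert 2 ones (place-value notation) → 2 (decimal)
62 × 2 = 124
Convert || (tally marks) → 2 (decimal)
124 ÷ 2 = 62
Convert the 3rd Fibonacci number (with F(1) = F(2) = 1) (Fibonacci index) → 1, 1, 2 → 2 (decimal)
62 ÷ 2 = 31
31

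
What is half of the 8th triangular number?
The 8th triangular number = 8×9/2 = 36
Compute 36 ÷ 2 = 18
18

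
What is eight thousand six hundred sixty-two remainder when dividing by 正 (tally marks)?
Convert eight thousand six hundred sixty-two (English words) → 8×1000 + 6×100 + 62 = 8662 (decimal)
Convert 正 (tally marks) → 5 (decimal)
Compute 8662 mod 5 = 2
2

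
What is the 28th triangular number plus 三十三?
The 28th triangular number = 28×29/2 = 406
Convert 三十三 (Chinese numeral) → 3×10 + 3 = 33 (decimal)
Compute 406 + 33 = 439
439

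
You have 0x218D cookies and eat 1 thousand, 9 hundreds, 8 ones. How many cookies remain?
Convert 0x218D (hexadecimal) → 2×4096 + 1×256 + 8×16 + 13 = 8589 (decimal)
Convert 1 thousand, 9 hundreds, 8 ones (place-value notation) → 1×1000 + 9×100 + 8 = 1908 (decimal)
Compute 8589 - 1908 = 6681
6681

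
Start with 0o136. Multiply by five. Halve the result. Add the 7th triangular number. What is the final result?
Convert 0o136 (octal) → 1×64 + 3×8 + 6 = 94 (decimal)
Start: 94
Convert five (English words) → 5 (decimal)
94 × 5 = 470
470 ÷ 2 = 235
Convert the 7th triangular number (triangular index) → 7×8/2 = 28 (decimal)
235 + 28 = 263
263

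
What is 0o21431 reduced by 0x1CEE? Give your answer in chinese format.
Convert 0o21431 (octal) → 2×4096 + 1×512 + 4×64 + 3×8 + 1 = 8985 (decimal)
Convert 0x1CEE (hexadecimal) → 1×4096 + 12×256 + 14×16 + 14 = 7406 (decimal)
Compute 8985 - 7406 = 1579
Convert 1579 (decimal) → 1579 = 1×1000 + 5×100 + 7×10 + 9 → 一千五百七十九 (Chinese numeral)
一千五百七十九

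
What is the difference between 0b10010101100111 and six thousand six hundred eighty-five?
Convert 0b10010101100111 (binary) → 8192 + 1024 + 256 + 64 + 32 + 4 + 2 + 1 = 9575 (decimal)
Convert six thousand six hundred eighty-five (English words) → 6×1000 + 6×100 + 85 = 6685 (decimal)
Difference: |9575 - 6685| = 2890
2890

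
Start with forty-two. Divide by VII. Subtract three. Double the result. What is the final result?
Convert forty-two (English words) → 42 (decimal)
Start: 42
Convert VII (Roman numeral) → 5 + 1 + 1 = 7 (decimal)
42 ÷ 7 = 6
Convert three (English words) → 3 (decimal)
6 - 3 = 3
3 × 2 = 6
6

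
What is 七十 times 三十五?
Convert 七十 (Chinese numeral) → 7×10 = 70 (decimal)
Convert 三十五 (Chinese numeral) → 3×10 + 5 = 35 (decimal)
Compute 70 × 35 = 2450
2450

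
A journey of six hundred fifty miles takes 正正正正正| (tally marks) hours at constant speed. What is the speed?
Convert six hundred fifty (English words) → 6×100 + 50 = 650 (decimal)
Convert 正正正正正| (tally marks) → 5 + 5 + 5 + 5 + 5 + 1 = 26 (decimal)
Compute 650 ÷ 26 = 25
25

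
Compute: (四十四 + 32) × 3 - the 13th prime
Convert 四十四 (Chinese numeral) → 4×10 + 4 = 44 (decimal)
Convert the 13th prime (prime index) → 41 (decimal)
Expression in decimal: (44 + 32) × 3 - 41
Parentheses first: 44 + 32 = 76
Multiply: 76 × 3 = 228
Subtract: 228 - 41 = 187
187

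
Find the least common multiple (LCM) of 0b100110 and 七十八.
Convert 0b100110 (binary) → 32 + 4 + 2 = 38 (decimal)
Convert 七十八 (Chinese numeral) → 7×10 + 8 = 78 (decimal)
Compute lcm(38, 78) = 1482
1482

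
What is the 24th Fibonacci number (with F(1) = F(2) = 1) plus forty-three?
The 24th Fibonacci number (with F(1) = F(2) = 1) = 46368
Convert forty-three (English words) → 43 (decimal)
Compute 46368 + 43 = 46411
46411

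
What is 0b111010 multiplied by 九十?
Convert 0b111010 (binary) → 32 + 16 + 8 + 2 = 58 (decimal)
Convert 九十 (Chinese numeral) → 9×10 = 90 (decimal)
Compute 58 × 90 = 5220
5220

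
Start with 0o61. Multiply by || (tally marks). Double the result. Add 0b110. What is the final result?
Convert 0o61 (octal) → 6×8 + 1 = 49 (decimal)
Start: 49
Convert || (tally marks) → 2 (decimal)
49 × 2 = 98
98 × 2 = 196
Convert 0b110 (binary) → 4 + 2 = 6 (decimal)
196 + 6 = 202
202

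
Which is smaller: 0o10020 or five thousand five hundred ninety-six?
Convert 0o10020 (octal) → 1×4096 + 2×8 = 4112 (decimal)
Convert five thousand five hundred ninety-six (English words) → 5×1000 + 5×100 + 96 = 5596 (decimal)
Compare 4112 vs 5596: smaller = 4112
4112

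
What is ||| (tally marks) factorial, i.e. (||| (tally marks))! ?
Convert ||| (tally marks) → 3 (decimal)
Compute 3! = 6
6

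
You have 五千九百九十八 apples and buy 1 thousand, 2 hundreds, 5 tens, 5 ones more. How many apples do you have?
Convert 五千九百九十八 (Chinese numeral) → 5×1000 + 9×100 + 9×10 + 8 = 5998 (decimal)
Convert 1 thousand, 2 hundreds, 5 tens, 5 ones (place-value notation) → 1×1000 + 2×100 + 5×10 + 5 = 1255 (decimal)
Compute 5998 + 1255 = 7253
7253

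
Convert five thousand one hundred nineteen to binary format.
Convert five thousand one hundred nineteen (English words) → 5×1000 + 1×100 + 19 = 5119 (decimal)
Convert 5119 (decimal) → 5119 = 4096 + 512 + 256 + 128 + 64 + 32 + 16 + 8 + 4 + 2 + 1 → 0b1001111111111 (binary)
0b1001111111111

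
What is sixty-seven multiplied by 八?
Convert sixty-seven (English words) → 67 (decimal)
Convert 八 (Chinese numeral) → 8 (decimal)
Compute 67 × 8 = 536
536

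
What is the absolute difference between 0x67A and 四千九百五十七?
Convert 0x67A (hexadecimal) → 6×256 + 7×16 + 10 = 1658 (decimal)
Convert 四千九百五十七 (Chinese numeral) → 4×1000 + 9×100 + 5×10 + 7 = 4957 (decimal)
Compute |1658 - 4957| = 3299
3299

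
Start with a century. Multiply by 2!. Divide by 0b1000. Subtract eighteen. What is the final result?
Convert a century (colloquial) → 100 (decimal)
Start: 100
Convert 2! (factorial) → 2 (decimal)
100 × 2 = 200
Convert 0b1000 (binary) → 8 (decimal)
200 ÷ 8 = 25
Convert eighteen (English words) → 18 (decimal)
25 - 18 = 7
7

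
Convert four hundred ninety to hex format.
Convert four hundred ninety (English words) → 4×100 + 90 = 490 (decimal)
Convert 490 (decimal) → 490 = 1×256 + 14×16 + 10 → 0x1EA (hexadecimal)
0x1EA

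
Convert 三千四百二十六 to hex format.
Convert 三千四百二十六 (Chinese numeral) → 3×1000 + 4×100 + 2×10 + 6 = 3426 (decimal)
Convert 3426 (decimal) → 3426 = 13×256 + 6×16 + 2 → 0xD62 (hexadecimal)
0xD62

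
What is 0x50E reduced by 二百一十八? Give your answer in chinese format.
Convert 0x50E (hexadecimal) → 5×256 + 14 = 1294 (decimal)
Convert 二百一十八 (Chinese numeral) → 2×100 + 1×10 + 8 = 218 (decimal)
Compute 1294 - 218 = 1076
Convert 1076 (decimal) → 1076 = 1×1000 + 7×10 + 6 → 一千零七十六 (Chinese numeral)
一千零七十六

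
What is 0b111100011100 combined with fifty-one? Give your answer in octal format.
Convert 0b111100011100 (binary) → 2048 + 1024 + 512 + 256 + 16 + 8 + 4 = 3868 (decimal)
Convert fifty-one (English words) → 51 (decimal)
Compute 3868 + 51 = 3919
Convert 3919 (decimal) → 3919 = 7×512 + 5×64 + 1×8 + 7 → 0o7517 (octal)
0o7517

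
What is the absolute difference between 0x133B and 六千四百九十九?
Convert 0x133B (hexadecimal) → 1×4096 + 3×256 + 3×16 + 11 = 4923 (decimal)
Convert 六千四百九十九 (Chinese numeral) → 6×1000 + 4×100 + 9×10 + 9 = 6499 (decimal)
Compute |4923 - 6499| = 1576
1576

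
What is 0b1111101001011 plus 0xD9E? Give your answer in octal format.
Convert 0b1111101001011 (binary) → 4096 + 2048 + 1024 + 512 + 256 + 64 + 8 + 2 + 1 = 8011 (decimal)
Convert 0xD9E (hexadecimal) → 13×256 + 9×16 + 14 = 3486 (decimal)
Compute 8011 + 3486 = 11497
Convert 11497 (decimal) → 11497 = 2×4096 + 6×512 + 3×64 + 5×8 + 1 → 0o26351 (octal)
0o26351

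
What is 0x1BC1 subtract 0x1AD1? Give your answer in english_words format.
Convert 0x1BC1 (hexadecimal) → 1×4096 + 11×256 + 12×16 + 1 = 7105 (decimal)
Convert 0x1AD1 (hexadecimal) → 1×4096 + 10×256 + 13×16 + 1 = 6865 (decimal)
Compute 7105 - 6865 = 240
Convert 240 (decimal) → 240 = 2×100 + 40 → two hundred forty (English words)
two hundred forty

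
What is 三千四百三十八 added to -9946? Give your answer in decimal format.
Convert 三千四百三十八 (Chinese numeral) → 3×1000 + 4×100 + 3×10 + 8 = 3438 (decimal)
Compute 3438 + -9946 = -6508
-6508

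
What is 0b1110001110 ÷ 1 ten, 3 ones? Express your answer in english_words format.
Convert 0b1110001110 (binary) → 512 + 256 + 128 + 8 + 4 + 2 = 910 (decimal)
Convert 1 ten, 3 ones (place-value notation) → 1×10 + 3 = 13 (decimal)
Compute 910 ÷ 13 = 70
Convert 70 (decimal) → seventy (English words)
seventy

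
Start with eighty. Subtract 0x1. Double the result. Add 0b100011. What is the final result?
Convert eighty (English words) → 80 (decimal)
Start: 80
Convert 0x1 (hexadecimal) → 1 (decimal)
80 - 1 = 79
79 × 2 = 158
Convert 0b100011 (binary) → 32 + 2 + 1 = 35 (decimal)
158 + 35 = 193
193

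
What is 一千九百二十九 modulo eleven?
Convert 一千九百二十九 (Chinese numeral) → 1×1000 + 9×100 + 2×10 + 9 = 1929 (decimal)
Convert eleven (English words) → 11 (decimal)
Compute 1929 mod 11 = 4
4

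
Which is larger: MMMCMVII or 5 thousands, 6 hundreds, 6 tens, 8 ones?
Convert MMMCMVII (Roman numeral) → 1000 + 1000 + 1000 + 900 + 5 + 1 + 1 = 3907 (decimal)
Convert 5 thousands, 6 hundreds, 6 tens, 8 ones (place-value notation) → 5×1000 + 6×100 + 6×10 + 8 = 5668 (decimal)
Compare 3907 vs 5668: larger = 5668
5668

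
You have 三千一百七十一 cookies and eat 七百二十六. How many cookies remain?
Convert 三千一百七十一 (Chinese numeral) → 3×1000 + 1×100 + 7×10 + 1 = 3171 (decimal)
Convert 七百二十六 (Chinese numeral) → 7×100 + 2×10 + 6 = 726 (decimal)
Compute 3171 - 726 = 2445
2445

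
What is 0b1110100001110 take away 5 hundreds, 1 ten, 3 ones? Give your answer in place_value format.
Convert 0b1110100001110 (binary) → 4096 + 2048 + 1024 + 256 + 8 + 4 + 2 = 7438 (decimal)
Convert 5 hundreds, 1 ten, 3 ones (place-value notation) → 5×100 + 1×10 + 3 = 513 (decimal)
Compute 7438 - 513 = 6925
Convert 6925 (decimal) → 6925 = 6×1000 + 9×100 + 2×10 + 5 → 6 thousands, 9 hundreds, 2 tens, 5 ones (place-value notation)
6 thousands, 9 hundreds, 2 tens, 5 ones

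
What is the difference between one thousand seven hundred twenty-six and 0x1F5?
Convert one thousand seven hundred twenty-six (English words) → 1×1000 + 7×100 + 26 = 1726 (decimal)
Convert 0x1F5 (hexadecimal) → 1×256 + 15×16 + 5 = 501 (decimal)
Difference: |1726 - 501| = 1225
1225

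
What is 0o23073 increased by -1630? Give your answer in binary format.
Convert 0o23073 (octal) → 2×4096 + 3×512 + 7×8 + 3 = 9787 (decimal)
Compute 9787 + -1630 = 8157
Convert 8157 (decimal) → 8157 = 4096 + 2048 + 1024 + 512 + 256 + 128 + 64 + 16 + 8 + 4 + 1 → 0b1111111011101 (binary)
0b1111111011101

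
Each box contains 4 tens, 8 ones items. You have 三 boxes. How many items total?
Convert 4 tens, 8 ones (place-value notation) → 4×10 + 8 = 48 (decimal)
Convert 三 (Chinese numeral) → 3 (decimal)
Compute 48 × 3 = 144
144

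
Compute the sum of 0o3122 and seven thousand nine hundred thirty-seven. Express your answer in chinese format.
Convert 0o3122 (octal) → 3×512 + 1×64 + 2×8 + 2 = 1618 (decimal)
Convert seven thousand nine hundred thirty-seven (English words) → 7×1000 + 9×100 + 37 = 7937 (decimal)
Compute 1618 + 7937 = 9555
Convert 9555 (decimal) → 9555 = 9×1000 + 5×100 + 5×10 + 5 → 九千五百五十五 (Chinese numeral)
九千五百五十五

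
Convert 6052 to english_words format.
Convert 6052 (decimal) → 6052 = 6×1000 + 52 → six thousand fifty-two (English words)
six thousand fifty-two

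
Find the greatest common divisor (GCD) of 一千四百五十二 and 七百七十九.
Convert 一千四百五十二 (Chinese numeral) → 1×1000 + 4×100 + 5×10 + 2 = 1452 (decimal)
Convert 七百七十九 (Chinese numeral) → 7×100 + 7×10 + 9 = 779 (decimal)
Compute gcd(1452, 779) = 1
1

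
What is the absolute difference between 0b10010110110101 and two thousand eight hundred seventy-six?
Convert 0b10010110110101 (binary) → 8192 + 1024 + 256 + 128 + 32 + 16 + 4 + 1 = 9653 (decimal)
Convert two thousand eight hundred seventy-six (English words) → 2×1000 + 8×100 + 76 = 2876 (decimal)
Compute |9653 - 2876| = 6777
6777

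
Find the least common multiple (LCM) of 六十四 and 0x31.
Convert 六十四 (Chinese numeral) → 6×10 + 4 = 64 (decimal)
Convert 0x31 (hexadecimal) → 3×16 + 1 = 49 (decimal)
Compute lcm(64, 49) = 3136
3136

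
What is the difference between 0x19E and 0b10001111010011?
Convert 0x19E (hexadecimal) → 1×256 + 9×16 + 14 = 414 (decimal)
Convert 0b10001111010011 (binary) → 8192 + 512 + 256 + 128 + 64 + 16 + 2 + 1 = 9171 (decimal)
Difference: |414 - 9171| = 8757
8757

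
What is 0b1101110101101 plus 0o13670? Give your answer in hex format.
Convert 0b1101110101101 (binary) → 4096 + 2048 + 512 + 256 + 128 + 32 + 8 + 4 + 1 = 7085 (decimal)
Convert 0o13670 (octal) → 1×4096 + 3×512 + 6×64 + 7×8 = 6072 (decimal)
Compute 7085 + 6072 = 13157
Convert 13157 (decimal) → 13157 = 3×4096 + 3×256 + 6×16 + 5 → 0x3365 (hexadecimal)
0x3365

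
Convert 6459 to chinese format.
Convert 6459 (decimal) → 6459 = 6×1000 + 4×100 + 5×10 + 9 → 六千四百五十九 (Chinese numeral)
六千四百五十九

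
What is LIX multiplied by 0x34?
Convert LIX (Roman numeral) → 50 + 9 = 59 (decimal)
Convert 0x34 (hexadecimal) → 3×16 + 4 = 52 (decimal)
Compute 59 × 52 = 3068
3068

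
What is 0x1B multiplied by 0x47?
Convert 0x1B (hexadecimal) → 1×16 + 11 = 27 (decimal)
Convert 0x47 (hexadecimal) → 4×16 + 7 = 71 (decimal)
Compute 27 × 71 = 1917
1917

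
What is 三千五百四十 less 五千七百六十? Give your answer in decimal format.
Convert 三千五百四十 (Chinese numeral) → 3×1000 + 5×100 + 4×10 = 3540 (decimal)
Convert 五千七百六十 (Chinese numeral) → 5×1000 + 7×100 + 6×10 = 5760 (decimal)
Compute 3540 - 5760 = -2220
-2220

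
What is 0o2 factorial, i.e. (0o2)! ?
Convert 0o2 (octal) → 2 (decimal)
Compute 2! = 2
2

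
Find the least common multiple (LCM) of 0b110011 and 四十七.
Convert 0b110011 (binary) → 32 + 16 + 2 + 1 = 51 (decimal)
Convert 四十七 (Chinese numeral) → 4×10 + 7 = 47 (decimal)
Compute lcm(51, 47) = 2397
2397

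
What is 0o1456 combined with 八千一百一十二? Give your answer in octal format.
Convert 0o1456 (octal) → 1×512 + 4×64 + 5×8 + 6 = 814 (decimal)
Convert 八千一百一十二 (Chinese numeral) → 8×1000 + 1×100 + 1×10 + 2 = 8112 (decimal)
Compute 814 + 8112 = 8926
Convert 8926 (decimal) → 8926 = 2×4096 + 1×512 + 3×64 + 3×8 + 6 → 0o21336 (octal)
0o21336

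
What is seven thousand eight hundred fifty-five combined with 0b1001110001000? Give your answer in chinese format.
Convert seven thousand eight hundred fifty-five (English words) → 7×1000 + 8×100 + 55 = 7855 (decimal)
Convert 0b1001110001000 (binary) → 4096 + 512 + 256 + 128 + 8 = 5000 (decimal)
Compute 7855 + 5000 = 12855
Convert 12855 (decimal) → 12855 = 1×10000 + 2×1000 + 8×100 + 5×10 + 5 → 一万二千八百五十五 (Chinese numeral)
一万二千八百五十五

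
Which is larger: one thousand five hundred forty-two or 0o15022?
Convert one thousand five hundred forty-two (English words) → 1×1000 + 5×100 + 42 = 1542 (decimal)
Convert 0o15022 (octal) → 1×4096 + 5×512 + 2×8 + 2 = 6674 (decimal)
Compare 1542 vs 6674: larger = 6674
6674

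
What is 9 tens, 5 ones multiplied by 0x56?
Convert 9 tens, 5 ones (place-value notation) → 9×10 + 5 = 95 (decimal)
Convert 0x56 (hexadecimal) → 5×16 + 6 = 86 (decimal)
Compute 95 × 86 = 8170
8170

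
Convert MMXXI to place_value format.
Convert MMXXI (Roman numeral) → 1000 + 1000 + 10 + 10 + 1 = 2021 (decimal)
Convert 2021 (decimal) → 2021 = 2×1000 + 2×10 + 1 → 2 thousands, 2 tens, 1 one (place-value notation)
2 thousands, 2 tens, 1 one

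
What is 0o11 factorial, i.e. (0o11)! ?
Convert 0o11 (octal) → 1×8 + 1 = 9 (decimal)
Compute 9! = 362880
362880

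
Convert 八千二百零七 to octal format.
Convert 八千二百零七 (Chinese numeral) → 8×1000 + 2×100 + 7 = 8207 (decimal)
Convert 8207 (decimal) → 8207 = 2×4096 + 1×8 + 7 → 0o20017 (octal)
0o20017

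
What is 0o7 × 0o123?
Convert 0o7 (octal) → 7 (decimal)
Convert 0o123 (octal) → 1×64 + 2×8 + 3 = 83 (decimal)
Compute 7 × 83 = 581
581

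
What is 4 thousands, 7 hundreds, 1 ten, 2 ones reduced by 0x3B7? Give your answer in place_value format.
Convert 4 thousands, 7 hundreds, 1 ten, 2 ones (place-value notation) → 4×1000 + 7×100 + 1×10 + 2 = 4712 (decimal)
Convert 0x3B7 (hexadecimal) → 3×256 + 11×16 + 7 = 951 (decimal)
Compute 4712 - 951 = 3761
Convert 3761 (decimal) → 3761 = 3×1000 + 7×100 + 6×10 + 1 → 3 thousands, 7 hundreds, 6 tens, 1 one (place-value notation)
3 thousands, 7 hundreds, 6 tens, 1 one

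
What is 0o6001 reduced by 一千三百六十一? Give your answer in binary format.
Convert 0o6001 (octal) → 6×512 + 1 = 3073 (decimal)
Convert 一千三百六十一 (Chinese numeral) → 1×1000 + 3×100 + 6×10 + 1 = 1361 (decimal)
Compute 3073 - 1361 = 1712
Convert 1712 (decimal) → 1712 = 1024 + 512 + 128 + 32 + 16 → 0b11010110000 (binary)
0b11010110000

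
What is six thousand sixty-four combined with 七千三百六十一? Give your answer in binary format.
Convert six thousand sixty-four (English words) → 6×1000 + 64 = 6064 (decimal)
Convert 七千三百六十一 (Chinese numeral) → 7×1000 + 3×100 + 6×10 + 1 = 7361 (decimal)
Compute 6064 + 7361 = 13425
Convert 13425 (decimal) → 13425 = 8192 + 4096 + 1024 + 64 + 32 + 16 + 1 → 0b11010001110001 (binary)
0b11010001110001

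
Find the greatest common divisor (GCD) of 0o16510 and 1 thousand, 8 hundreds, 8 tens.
Convert 0o16510 (octal) → 1×4096 + 6×512 + 5×64 + 1×8 = 7496 (decimal)
Convert 1 thousand, 8 hundreds, 8 tens (place-value notation) → 1×1000 + 8×100 + 8×10 = 1880 (decimal)
Compute gcd(7496, 1880) = 8
8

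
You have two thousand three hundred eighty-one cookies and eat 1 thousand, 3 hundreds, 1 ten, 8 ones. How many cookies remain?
Convert two thousand three hundred eighty-one (English words) → 2×1000 + 3×100 + 81 = 2381 (decimal)
Convert 1 thousand, 3 hundreds, 1 ten, 8 ones (place-value notation) → 1×1000 + 3×100 + 1×10 + 8 = 1318 (decimal)
Compute 2381 - 1318 = 1063
1063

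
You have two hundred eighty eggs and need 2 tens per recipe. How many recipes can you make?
Convert two hundred eighty (English words) → 2×100 + 80 = 280 (decimal)
Convert 2 tens (place-value notation) → 2×10 = 20 (decimal)
Compute 280 ÷ 20 = 14
14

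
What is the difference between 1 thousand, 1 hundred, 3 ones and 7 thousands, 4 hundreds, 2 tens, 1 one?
Convert 1 thousand, 1 hundred, 3 ones (place-value notation) → 1×1000 + 1×100 + 3 = 1103 (decimal)
Convert 7 thousands, 4 hundreds, 2 tens, 1 one (place-value notation) → 7×1000 + 4×100 + 2×10 + 1 = 7421 (decimal)
Difference: |1103 - 7421| = 6318
6318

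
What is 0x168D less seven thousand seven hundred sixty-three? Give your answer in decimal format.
Convert 0x168D (hexadecimal) → 1×4096 + 6×256 + 8×16 + 13 = 5773 (decimal)
Convert seven thousand seven hundred sixty-three (English words) → 7×1000 + 7×100 + 63 = 7763 (decimal)
Compute 5773 - 7763 = -1990
-1990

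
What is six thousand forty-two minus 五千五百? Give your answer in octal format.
Convert six thousand forty-two (English words) → 6×1000 + 42 = 6042 (decimal)
Convert 五千五百 (Chinese numeral) → 5×1000 + 5×100 = 5500 (decimal)
Compute 6042 - 5500 = 542
Convert 542 (decimal) → 542 = 1×512 + 3×8 + 6 → 0o1036 (octal)
0o1036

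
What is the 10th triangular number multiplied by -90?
Convert the 10th triangular number (triangular index) → 10×11/2 = 55 (decimal)
Compute 55 × -90 = -4950
-4950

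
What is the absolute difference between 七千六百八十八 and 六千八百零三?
Convert 七千六百八十八 (Chinese numeral) → 7×1000 + 6×100 + 8×10 + 8 = 7688 (decimal)
Convert 六千八百零三 (Chinese numeral) → 6×1000 + 8×100 + 3 = 6803 (decimal)
Compute |7688 - 6803| = 885
885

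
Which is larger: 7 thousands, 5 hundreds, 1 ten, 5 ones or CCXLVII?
Convert 7 thousands, 5 hundreds, 1 ten, 5 ones (place-value notation) → 7×1000 + 5×100 + 1×10 + 5 = 7515 (decimal)
Convert CCXLVII (Roman numeral) → 100 + 100 + 40 + 5 + 1 + 1 = 247 (decimal)
Compare 7515 vs 247: larger = 7515
7515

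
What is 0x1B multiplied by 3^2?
Convert 0x1B (hexadecimal) → 1×16 + 11 = 27 (decimal)
Convert 3^2 (power) → 9 (decimal)
Compute 27 × 9 = 243
243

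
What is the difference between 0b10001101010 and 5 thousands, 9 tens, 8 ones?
Convert 0b10001101010 (binary) → 1024 + 64 + 32 + 8 + 2 = 1130 (decimal)
Convert 5 thousands, 9 tens, 8 ones (place-value notation) → 5×1000 + 9×10 + 8 = 5098 (decimal)
Difference: |1130 - 5098| = 3968
3968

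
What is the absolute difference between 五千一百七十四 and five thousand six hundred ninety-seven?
Convert 五千一百七十四 (Chinese numeral) → 5×1000 + 1×100 + 7×10 + 4 = 5174 (decimal)
Convert five thousand six hundred ninety-seven (English words) → 5×1000 + 6×100 + 97 = 5697 (decimal)
Compute |5174 - 5697| = 523
523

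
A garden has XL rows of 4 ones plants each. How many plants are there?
Convert 4 ones (place-value notation) → 4 (decimal)
Convert XL (Roman numeral) → 40 (decimal)
Compute 4 × 40 = 160
160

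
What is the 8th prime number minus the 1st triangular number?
The 8th prime number = 19
Convert the 1st triangular number (triangular index) → 1×2/2 = 1 (decimal)
Compute 19 - 1 = 18
18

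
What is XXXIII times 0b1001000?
Convert XXXIII (Roman numeral) → 10 + 10 + 10 + 1 + 1 + 1 = 33 (decimal)
Convert 0b1001000 (binary) → 64 + 8 = 72 (decimal)
Compute 33 × 72 = 2376
2376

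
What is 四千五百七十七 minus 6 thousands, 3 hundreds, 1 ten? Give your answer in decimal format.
Convert 四千五百七十七 (Chinese numeral) → 4×1000 + 5×100 + 7×10 + 7 = 4577 (decimal)
Convert 6 thousands, 3 hundreds, 1 ten (place-value notation) → 6×1000 + 3×100 + 1×10 = 6310 (decimal)
Compute 4577 - 6310 = -1733
-1733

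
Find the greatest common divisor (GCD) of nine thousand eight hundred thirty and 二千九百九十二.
Convert nine thousand eight hundred thirty (English words) → 9×1000 + 8×100 + 30 = 9830 (decimal)
Convert 二千九百九十二 (Chinese numeral) → 2×1000 + 9×100 + 9×10 + 2 = 2992 (decimal)
Compute gcd(9830, 2992) = 2
2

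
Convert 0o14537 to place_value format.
Convert 0o14537 (octal) → 1×4096 + 4×512 + 5×64 + 3×8 + 7 = 6495 (decimal)
Convert 6495 (decimal) → 6495 = 6×1000 + 4×100 + 9×10 + 5 → 6 thousands, 4 hundreds, 9 tens, 5 ones (place-value notation)
6 thousands, 4 hundreds, 9 tens, 5 ones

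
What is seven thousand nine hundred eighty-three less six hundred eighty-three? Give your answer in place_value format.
Convert seven thousand nine hundred eighty-three (English words) → 7×1000 + 9×100 + 83 = 7983 (decimal)
Convert six hundred eighty-three (English words) → 6×100 + 83 = 683 (decimal)
Compute 7983 - 683 = 7300
Convert 7300 (decimal) → 7300 = 7×1000 + 3×100 → 7 thousands, 3 hundreds (place-value notation)
7 thousands, 3 hundreds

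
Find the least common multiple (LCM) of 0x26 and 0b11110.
Convert 0x26 (hexadecimal) → 2×16 + 6 = 38 (decimal)
Convert 0b11110 (binary) → 16 + 8 + 4 + 2 = 30 (decimal)
Compute lcm(38, 30) = 570
570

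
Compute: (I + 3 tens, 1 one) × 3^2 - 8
Convert I (Roman numeral) → 1 (decimal)
Convert 3 tens, 1 one (place-value notation) → 3×10 + 1 = 31 (decimal)
Convert 3^2 (power) → 9 (decimal)
Expression in decimal: (1 + 31) × 9 - 8
Parentheses first: 1 + 31 = 32
Multiply: 32 × 9 = 288
Subtract: 288 - 8 = 280
280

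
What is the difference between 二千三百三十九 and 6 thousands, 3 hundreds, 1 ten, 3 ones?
Convert 二千三百三十九 (Chinese numeral) → 2×1000 + 3×100 + 3×10 + 9 = 2339 (decimal)
Convert 6 thousands, 3 hundreds, 1 ten, 3 ones (place-value notation) → 6×1000 + 3×100 + 1×10 + 3 = 6313 (decimal)
Difference: |2339 - 6313| = 3974
3974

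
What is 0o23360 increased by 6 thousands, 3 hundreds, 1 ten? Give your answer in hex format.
Convert 0o23360 (octal) → 2×4096 + 3×512 + 3×64 + 6×8 = 9968 (decimal)
Convert 6 thousands, 3 hundreds, 1 ten (place-value notation) → 6×1000 + 3×100 + 1×10 = 6310 (decimal)
Compute 9968 + 6310 = 16278
Convert 16278 (decimal) → 16278 = 3×4096 + 15×256 + 9×16 + 6 → 0x3F96 (hexadecimal)
0x3F96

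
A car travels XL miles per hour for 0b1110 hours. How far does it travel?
Convert XL (Roman numeral) → 40 (decimal)
Convert 0b1110 (binary) → 8 + 4 + 2 = 14 (decimal)
Compute 40 × 14 = 560
560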